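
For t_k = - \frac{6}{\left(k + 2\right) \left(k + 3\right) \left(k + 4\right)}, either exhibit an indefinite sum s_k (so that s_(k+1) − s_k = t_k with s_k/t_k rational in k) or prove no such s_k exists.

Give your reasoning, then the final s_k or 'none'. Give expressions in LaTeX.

s_k = \frac{k \left(- k - 5\right)}{2 \left(k + 2\right) \left(k + 3\right)}

t_(k+1)/t_k = (k + 2)/(k + 5).
Factor: A=k + 2; B=k + 5; C=1.
Need (k + 2)·f(k+1) − (k + 4)·f(k) = 1.
Degrees (1,1,0) ⇒ d ≤ 2.
Coefficient equations give f(k) = k*(k + 5)/12.
Certificate R = B(k−1)f/C = k*(k + 4)*(k + 5)/12 gives s_k = k*(-k - 5)/(2*(k + 2)*(k + 3)).
Δs = -6/(k**3 + 9*k**2 + 26*k + 24), as required.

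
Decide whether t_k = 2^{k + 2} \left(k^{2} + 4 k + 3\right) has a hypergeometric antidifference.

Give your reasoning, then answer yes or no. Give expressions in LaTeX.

Step 1: r(k) = 2*(k**2 + 6*k + 8)/(k**2 + 4*k + 3).
Take A(k)=2, B(k)=1, C(k)=k**2 + 4*k + 3.
Solve (2)·f(k+1) − (1)·f(k) = k**2 + 4*k + 3.
deg f ≤ 2 (via 0,0,2).
Solve for f: f(k) = k**2 + 1 (degree 2 ≤ 2).
So s_k = (B(k−1)f/C)·t_k = ((k**2 + 1)/((k + 1)*(k + 3)))·t_k = 2**(k + 2)*(k**2 + 1).
Check: Δs_k = 2**(k + 2)*(k**2 + 4*k + 3). ✓

Yes. s_k = 2^{k + 2} \left(k^{2} + 1\right).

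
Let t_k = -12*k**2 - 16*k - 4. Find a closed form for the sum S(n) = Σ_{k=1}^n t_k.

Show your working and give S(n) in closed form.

S(n) = 2*n*(-2*n**2 - 7*n - 7)

Ratio r(k) = (3*k**2 + 10*k + 8)/(3*k**2 + 4*k + 1).
Normal form (A,B,C) = (1, 1, k**2 + 4*k/3 + 1/3).
Need (1)·f(k+1) − (1)·f(k) = k**2 + 4*k/3 + 1/3.
deg f ≤ 3 (via 0,0,2).
A polynomial solution: f(k) = k*(k + 1)*(2*k - 1)/6.
R(k) = B(k−1)·f(k)/C(k) = k*(2*k - 1)/(2*(3*k + 1)); s_k = R·t_k = 2*k*(-2*k**2 - k + 1).
s_(k+1) − s_k = -12*k**2 - 16*k - 4 = t_k.
Evaluate: s_(n+1) = -4*n**3 - 14*n**2 - 14*n - 4; subtract s_(1) = -4 ⇒ S(n) = 2*n*(-2*n**2 - 7*n - 7).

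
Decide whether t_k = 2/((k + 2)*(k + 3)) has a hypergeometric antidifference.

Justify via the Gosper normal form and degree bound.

Yes. s_k = k/(k + 2).

r(k) = (k + 2)/(k + 4) after simplifying.
Gosper form: A/B · C(k+1)/C(k) with A=k + 2, B=k + 4, C=1.
Set up (k + 2)·f(k+1) − (k + 3)·f(k) − (1) = 0.
deg f ≤ 1 (via 1,1,0).
Solving with deg f ≤ 1: f(k) = k/2.
Certificate R = B(k−1)f/C = k*(k + 3)/2 gives s_k = k/(k + 2).
Check: Δs_k = 2/(k**2 + 5*k + 6). ✓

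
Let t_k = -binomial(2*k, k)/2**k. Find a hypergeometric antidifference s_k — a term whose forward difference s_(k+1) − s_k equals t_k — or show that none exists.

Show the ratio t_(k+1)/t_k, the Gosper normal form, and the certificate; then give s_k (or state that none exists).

t_(k+1)/t_k = (2*k + 1)/(k + 1).
Gosper form: A/B · C(k+1)/C(k) with A=2*k + 1, B=k + 1, C=1.
Set up (2*k + 1)·f(k+1) − (k)·f(k) − (1) = 0.
deg f ≤ -1 (via 1,1,0).
d = -1 < 0 ⇒ no nonzero polynomial f; not summable.

none — t_k is not Gosper-summable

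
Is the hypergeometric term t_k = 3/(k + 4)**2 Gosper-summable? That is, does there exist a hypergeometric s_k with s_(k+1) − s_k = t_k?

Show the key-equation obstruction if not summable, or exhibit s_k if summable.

Ratio r(k) = (k + 4)**2/(k + 5)**2.
So A=k**2 + 8*k + 16 and B=k**2 + 10*k + 25, with C=1.
Key eq: (k**2 + 8*k + 16)·f(k+1) = (k**2 + 8*k + 16)·f(k) + (1).
Degrees (2,2,0) ⇒ d ≤ 0.
Generic f = c0 gives residual -1; -1 = 0 cannot hold, so t_k is not Gosper-summable.

No — key equation has no polynomial f.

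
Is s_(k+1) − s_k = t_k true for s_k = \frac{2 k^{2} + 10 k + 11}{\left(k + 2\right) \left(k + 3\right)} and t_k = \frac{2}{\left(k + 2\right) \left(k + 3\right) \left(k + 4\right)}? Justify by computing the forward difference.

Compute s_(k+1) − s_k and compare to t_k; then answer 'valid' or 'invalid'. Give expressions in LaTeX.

valid; difference matches t_k

s_(k+1) = (10*k + 2*(k + 1)**2 + 21)/((k + 3)*(k + 4))
s_(k+1) − s_k = 2/(k**3 + 9*k**2 + 26*k + 24)
(s_(k+1) − s_k) − t_k = 0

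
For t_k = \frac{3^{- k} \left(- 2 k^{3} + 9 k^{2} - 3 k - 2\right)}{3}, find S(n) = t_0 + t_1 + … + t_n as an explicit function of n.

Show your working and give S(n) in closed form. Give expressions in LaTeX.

S(n) = 3^{- n - 1} \left(n^{3} - 3 n - 2\right)

Step 1: r(k) = (2*k**3 - 3*k**2 - 9*k - 2)/(3*(2*k**3 - 9*k**2 + 3*k + 2)).
Normal form (A,B,C) = (1/3, 1, k**3 - 9*k**2/2 + 3*k/2 + 1).
Set up (1/3)·f(k+1) − (1)·f(k) − (k**3 - 9*k**2/2 + 3*k/2 + 1) = 0.
Degrees (0,0,3) ⇒ d ≤ 3.
Match coefficients ⇒ f(k) = -3*k**2*(k - 3)/2.
R(k) = B(k−1)·f(k)/C(k) = -3*k**2*(k - 3)/(2*k**3 - 9*k**2 + 3*k + 2); s_k = R·t_k = k**2*(k - 3)/3**k.
Check: Δs_k = (-2*k**3 + 9*k**2 - 3*k - 2)/(3*3**k). ✓
Telescope: S(n) = s_(n+1) − s_(0) = 3**(-n - 1)*(n**3 - 3*n - 2) − (0) = 3**(-n - 1)*(n**3 - 3*n - 2).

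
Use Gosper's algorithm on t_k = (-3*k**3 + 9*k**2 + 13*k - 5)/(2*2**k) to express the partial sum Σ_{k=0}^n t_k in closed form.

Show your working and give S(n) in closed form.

S(n) = 2**(-n - 1)*(-2**(n + 3) + 3*n**3 + 9*n**2 + 5*n + 3)

Step 1: r(k) = (3*k**3 - 22*k - 14)/(2*(3*k**3 - 9*k**2 - 13*k + 5)).
A = 1/2, B = 1, C = k**3 - 3*k**2 - 13*k/3 + 5/3.
Set up (1/2)·f(k+1) − (1)·f(k) − (k**3 - 3*k**2 - 13*k/3 + 5/3) = 0.
From deg A=0, deg B=0, deg C=3: d=3.
Solving with deg f ≤ 3: f(k) = -2*(3*k**3 - 4*k + 4)/3.
Certificate R = B(k−1)f/C = -2*(3*k**3 - 4*k + 4)/(3*k**3 - 9*k**2 - 13*k + 5) gives s_k = (3*k**3 - 4*k + 4)/2**k.
Δs = (-3*k**3 + 9*k**2 + 13*k - 5)/(2*2**k), as required.
Telescope: S(n) = s_(n+1) − s_(0) = 2**(-n - 1)*(3*n**3 + 9*n**2 + 5*n + 3) − (4) = 2**(-n - 1)*(-2**(n + 3) + 3*n**3 + 9*n**2 + 5*n + 3).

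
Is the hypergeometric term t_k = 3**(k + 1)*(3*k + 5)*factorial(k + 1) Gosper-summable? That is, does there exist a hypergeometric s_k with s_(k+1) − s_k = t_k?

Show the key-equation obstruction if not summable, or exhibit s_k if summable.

Yes. s_k = 3**(k + 1)*factorial(k + 1).

t_(k+1)/t_k = 3*(k + 2)*(3*k + 8)/(3*k + 5).
Take A(k)=3*k + 6, B(k)=1, C(k)=k + 5/3.
f must satisfy (3*k + 6)·f(k+1) − (1)·f(k) = k + 5/3.
From deg A=1, deg B=0, deg C=1: d=0.
Coefficient equations give f(k) = 1/3.
So s_k = (B(k−1)f/C)·t_k = (1/(3*k + 5))·t_k = 3**(k + 1)*factorial(k + 1).
Check: Δs_k = 3**(k + 1)*(3*k + 5)*factorial(k + 1). ✓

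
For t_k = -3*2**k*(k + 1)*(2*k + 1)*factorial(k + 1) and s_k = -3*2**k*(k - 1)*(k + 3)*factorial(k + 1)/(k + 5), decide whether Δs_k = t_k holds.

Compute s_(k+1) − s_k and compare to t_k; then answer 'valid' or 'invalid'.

Invalid: residual 6*2**k*(2*k**3 + 13*k**2 + 15*k + 6)*factorial(k + 1)/((k + 5)*(k + 6)) ≠ 0.

s_(k+1) = -6*2**k*k*(k + 4)*factorial(k + 2)/(k + 6)
s_(k+1) − s_k = -3*2**k*(2*k**4 + 21*k**3 + 68*k**2 + 71*k + 18)*factorial(k + 1)/((k + 5)*(k + 6))
(s_(k+1) − s_k) − t_k = 6*2**k*(2*k**3 + 13*k**2 + 15*k + 6)*factorial(k + 1)/((k + 5)*(k + 6))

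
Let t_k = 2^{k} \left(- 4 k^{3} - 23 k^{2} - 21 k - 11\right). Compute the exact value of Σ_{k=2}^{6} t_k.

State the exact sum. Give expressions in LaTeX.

Σ = -170492

Ratio r(k) = 2*(4*k**3 + 35*k**2 + 79*k + 59)/(4*k**3 + 23*k**2 + 21*k + 11).
A = 2, B = 1, C = k**3 + 23*k**2/4 + 21*k/4 + 11/4.
Key eq: (2)·f(k+1) = (1)·f(k) + (k**3 + 23*k**2/4 + 21*k/4 + 11/4).
deg f ≤ 3 (via 0,0,3).
Match coefficients ⇒ f(k) = (4*k + 3)*(k**2 - k + 1)/4.
So s_k = (B(k−1)f/C)·t_k = ((4*k + 3)*(k**2 - k + 1)/(4*k**3 + 23*k**2 + 21*k + 11))·t_k = 2**k*(-4*k**3 + k**2 - k - 3).
Verify: 2**k*(-4*k**3 - 23*k**2 - 21*k - 11) matches t_k.
Sum = s_(7) − s_(2); s_(7) = -170624, s_(2) = -132 ⇒ -170492.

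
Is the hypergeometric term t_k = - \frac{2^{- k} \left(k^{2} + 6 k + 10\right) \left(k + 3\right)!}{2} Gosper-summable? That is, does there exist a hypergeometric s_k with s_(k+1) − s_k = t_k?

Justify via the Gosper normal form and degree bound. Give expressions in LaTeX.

Yes. s_k = - 2^{- k} \left(k + 3\right) \left(k + 3\right)!.

t_(k+1)/t_k = (k + 4)*(6*k + (k + 1)**2 + 16)/(2*(k**2 + 6*k + 10)).
So A=k/2 + 2 and B=1, with C=k**2 + 6*k + 10.
f must satisfy (k/2 + 2)·f(k+1) − (1)·f(k) = k**2 + 6*k + 10.
deg f ≤ 1 (via 1,0,2).
A polynomial solution: f(k) = 2*(k + 3).
Then R = B(k−1)f/C = 2*(k + 3)/(k**2 + 6*k + 10), so s_k = R(k)·t_k = -(k + 3)*factorial(k + 3)/2**k.
s_(k+1) − s_k = -(k**2 + 6*k + 10)*factorial(k + 3)/(2*2**k) = t_k.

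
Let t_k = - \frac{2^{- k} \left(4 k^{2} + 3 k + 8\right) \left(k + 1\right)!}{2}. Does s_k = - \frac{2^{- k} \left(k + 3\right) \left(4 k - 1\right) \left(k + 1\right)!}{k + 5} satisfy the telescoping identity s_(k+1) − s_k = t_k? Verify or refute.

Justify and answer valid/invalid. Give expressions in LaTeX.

Invalid: residual \frac{2^{- k} \left(4 k^{3} + 23 k^{2} + 15 k + 42\right) \left(k + 1\right)!}{\left(k + 5\right) \left(k + 6\right)} ≠ 0.

s_(k+1) = -(k + 4)*(4*k + 3)*factorial(k + 2)/(2*2**k*(k + 6))
s_(k+1) − s_k = -(4*k**4 + 39*k**3 + 115*k**2 + 148*k + 156)*factorial(k + 1)/(2*2**k*(k + 5)*(k + 6))
(s_(k+1) − s_k) − t_k = (4*k**3 + 23*k**2 + 15*k + 42)*factorial(k + 1)/(2**k*(k + 5)*(k + 6))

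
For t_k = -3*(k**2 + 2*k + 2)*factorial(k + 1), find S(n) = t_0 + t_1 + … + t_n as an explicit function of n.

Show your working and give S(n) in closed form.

The ratio is (k + 2)*(2*k + (k + 1)**2 + 4)/(k**2 + 2*k + 2).
So A=k + 2 and B=1, with C=k**2 + 2*k + 2.
Set up (k + 2)·f(k+1) − (1)·f(k) − (k**2 + 2*k + 2) = 0.
Bound: deg f ≤ 1.
Coefficient equations give f(k) = k.
Get s_k = R·t_k = -3*k*factorial(k + 1) with R(k) = B(k−1)f(k)/C(k) = k/(k**2 + 2*k + 2).
s_(k+1) − s_k = -3*(k**2 + 2*k + 2)*factorial(k + 1) = t_k.
s_(n+1) = -3*(n + 1)*factorial(n + 2) and s_(0) = 0, so S(n) = -3*(n + 1)*factorial(n + 2).

S(n) = -3*(n + 1)*factorial(n + 2)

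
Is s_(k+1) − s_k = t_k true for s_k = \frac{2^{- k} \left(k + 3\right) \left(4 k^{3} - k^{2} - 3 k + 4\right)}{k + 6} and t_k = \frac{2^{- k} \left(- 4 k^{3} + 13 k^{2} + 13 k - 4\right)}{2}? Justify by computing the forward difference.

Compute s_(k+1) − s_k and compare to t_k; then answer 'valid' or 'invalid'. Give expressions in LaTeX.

s_(k+1) = (4*k**4 + 27*k**3 + 51*k**2 + 32*k + 16)/(2*2**k*(k + 7))
s_(k+1) − s_k = (-4*k**5 - 27*k**4 + 71*k**3 + 432*k**2 + 254*k - 72)/(2*2**k*(k**2 + 13*k + 42))
(s_(k+1) − s_k) − t_k = 3*(4*k**4 + 19*k**3 - 93*k**2 - 80*k + 32)/(2*2**k*(k**2 + 13*k + 42))

Invalid: residual \frac{3 \cdot 2^{- k} \left(4 k^{4} + 19 k^{3} - 93 k^{2} - 80 k + 32\right)}{2 \left(k^{2} + 13 k + 42\right)} ≠ 0.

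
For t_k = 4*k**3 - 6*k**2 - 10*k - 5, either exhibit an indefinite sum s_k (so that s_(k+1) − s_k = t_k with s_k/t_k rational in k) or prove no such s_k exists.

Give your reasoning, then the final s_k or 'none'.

s_k = k*(k**3 - 4*k**2 - k - 1)

Step 1: r(k) = (4*k**3 + 6*k**2 - 10*k - 17)/(4*k**3 - 6*k**2 - 10*k - 5).
A = 1, B = 1, C = k**3 - 3*k**2/2 - 5*k/2 - 5/4.
Solve (1)·f(k+1) − (1)·f(k) = k**3 - 3*k**2/2 - 5*k/2 - 5/4.
Degrees (0,0,3) ⇒ d ≤ 4.
Solving with deg f ≤ 4: f(k) = k*(k**3 - 4*k**2 - k - 1)/4.
R(k) = B(k−1)·f(k)/C(k) = k*(k**3 - 4*k**2 - k - 1)/(4*k**3 - 6*k**2 - 10*k - 5); s_k = R·t_k = k*(k**3 - 4*k**2 - k - 1).
Check: Δs_k = 4*k**3 - 6*k**2 - 10*k - 5. ✓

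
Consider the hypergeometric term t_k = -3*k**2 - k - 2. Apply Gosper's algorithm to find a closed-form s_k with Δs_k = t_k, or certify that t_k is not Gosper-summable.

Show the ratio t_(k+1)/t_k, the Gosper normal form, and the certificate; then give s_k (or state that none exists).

r(k) = (k + 3*(k + 1)**2 + 3)/(3*k**2 + k + 2) after simplifying.
So A=1 and B=1, with C=k**2 + k/3 + 2/3.
Solve (1)·f(k+1) − (1)·f(k) = k**2 + k/3 + 2/3.
From deg A=0, deg B=0, deg C=2: d=3.
A polynomial solution: f(k) = k*(k**2 - k + 2)/3.
Get s_k = R·t_k = k*(-k**2 + k - 2) with R(k) = B(k−1)f(k)/C(k) = k*(k**2 - k + 2)/(3*k**2 + k + 2).
s_(k+1) − s_k = -3*k**2 - k - 2 = t_k.

s_k = k*(-k**2 + k - 2)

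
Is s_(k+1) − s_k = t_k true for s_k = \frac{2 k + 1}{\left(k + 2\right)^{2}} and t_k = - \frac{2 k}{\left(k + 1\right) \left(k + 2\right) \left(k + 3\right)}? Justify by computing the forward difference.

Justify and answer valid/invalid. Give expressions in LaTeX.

s_(k+1) = (2*k + 3)/(k + 3)**2
s_(k+1) − s_k = (-2*k**2 - 4*k + 3)/(k**4 + 10*k**3 + 37*k**2 + 60*k + 36)
(s_(k+1) − s_k) − t_k = (4*k**2 + 11*k + 3)/(k**5 + 11*k**4 + 47*k**3 + 97*k**2 + 96*k + 36)

Invalid: residual \frac{4 k^{2} + 11 k + 3}{k^{5} + 11 k^{4} + 47 k^{3} + 97 k^{2} + 96 k + 36} ≠ 0.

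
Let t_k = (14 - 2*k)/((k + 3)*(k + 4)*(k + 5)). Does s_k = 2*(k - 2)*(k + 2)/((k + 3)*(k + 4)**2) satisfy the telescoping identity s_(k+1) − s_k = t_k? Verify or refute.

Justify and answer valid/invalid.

Invalid: residual 8*(k**2 - 19)/(k**5 + 21*k**4 + 175*k**3 + 723*k**2 + 1480*k + 1200) ≠ 0.

s_(k+1) = 2*(k - 1)*(k + 3)/((k + 4)*(k + 5)**2)
s_(k+1) − s_k = 2*(-k**3 + 2*k**2 + 43*k + 64)/(k**5 + 21*k**4 + 175*k**3 + 723*k**2 + 1480*k + 1200)
(s_(k+1) − s_k) − t_k = 8*(k**2 - 19)/(k**5 + 21*k**4 + 175*k**3 + 723*k**2 + 1480*k + 1200)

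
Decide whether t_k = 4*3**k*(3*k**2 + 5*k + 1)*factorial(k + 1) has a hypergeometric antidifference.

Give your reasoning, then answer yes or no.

Compute t_(k+1)/t_k: get 3*(3*k**3 + 17*k**2 + 31*k + 18)/(3*k**2 + 5*k + 1).
So A=3*k + 6 and B=1, with C=k**2 + 5*k/3 + 1/3.
f must satisfy (3*k + 6)·f(k+1) − (1)·f(k) = k**2 + 5*k/3 + 1/3.
Bound: deg f ≤ 1.
Coefficient equations give f(k) = (k - 1)/3.
Certificate R = B(k−1)f/C = (k - 1)/(3*k**2 + 5*k + 1) gives s_k = 4*3**k*(k - 1)*factorial(k + 1).
s_(k+1) − s_k = 4*3**k*(3*k**2 + 5*k + 1)*factorial(k + 1) = t_k.

Yes. s_k = 4*3**k*(k - 1)*factorial(k + 1).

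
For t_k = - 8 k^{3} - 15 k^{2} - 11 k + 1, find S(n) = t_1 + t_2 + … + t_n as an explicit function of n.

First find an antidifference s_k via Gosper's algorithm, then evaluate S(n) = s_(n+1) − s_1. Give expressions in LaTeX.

S(n) = n \left(- 2 n^{3} - 9 n^{2} - 15 n - 7\right)

r(k) = (8*k**3 + 39*k**2 + 65*k + 33)/(8*k**3 + 15*k**2 + 11*k - 1) after simplifying.
Normal form (A,B,C) = (1, 1, k**3 + 15*k**2/8 + 11*k/8 - 1/8).
Solve (1)·f(k+1) − (1)·f(k) = k**3 + 15*k**2/8 + 11*k/8 - 1/8.
d = 4 from the (0,0,3) case.
Solve for f: f(k) = k*(2*k**3 + k**2 - 4)/8 (degree 4 ≤ 4).
Then R = B(k−1)f/C = k*(2*k**3 + k**2 - 4)/(8*k**3 + 15*k**2 + 11*k - 1), so s_k = R(k)·t_k = k*(-2*k**3 - k**2 + 4).
s_(k+1) − s_k = -8*k**3 - 15*k**2 - 11*k + 1 = t_k.
s_(n+1) = -2*n**4 - 9*n**3 - 15*n**2 - 7*n + 1 and s_(1) = 1, so S(n) = n*(-2*n**3 - 9*n**2 - 15*n - 7).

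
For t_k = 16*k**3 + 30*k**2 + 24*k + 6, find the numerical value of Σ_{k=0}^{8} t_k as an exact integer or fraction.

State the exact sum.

r(k) = (8*k**3 + 39*k**2 + 66*k + 38)/(8*k**3 + 15*k**2 + 12*k + 3) after simplifying.
Gosper form: A/B · C(k+1)/C(k) with A=1, B=1, C=k**3 + 15*k**2/8 + 3*k/2 + 3/8.
f must satisfy (1)·f(k+1) − (1)·f(k) = k**3 + 15*k**2/8 + 3*k/2 + 3/8.
From deg A=0, deg B=0, deg C=3: d=4.
Solving with deg f ≤ 4: f(k) = k*(4*k**3 + 2*k**2 + k - 1)/16.
Get s_k = R·t_k = k*(4*k**3 + 2*k**2 + k - 1) with R(k) = B(k−1)f(k)/C(k) = k*(4*k**3 + 2*k**2 + k - 1)/(2*(8*k**3 + 15*k**2 + 12*k + 3)).
Check: Δs_k = 16*k**3 + 30*k**2 + 24*k + 6. ✓
Telescoping: Σ = s_(9) − s_(0) = 27774 − (0) = 27774.

Σ = 27774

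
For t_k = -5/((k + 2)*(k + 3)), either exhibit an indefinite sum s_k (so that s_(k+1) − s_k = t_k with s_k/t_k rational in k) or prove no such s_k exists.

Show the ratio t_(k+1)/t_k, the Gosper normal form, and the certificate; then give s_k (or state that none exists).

The ratio is (k + 2)/(k + 4).
Gosper form: A/B · C(k+1)/C(k) with A=k + 2, B=k + 4, C=1.
Set up (k + 2)·f(k+1) − (k + 3)·f(k) − (1) = 0.
From deg A=1, deg B=1, deg C=0: d=1.
Solve for f: f(k) = k/2 (degree 1 ≤ 1).
R(k) = B(k−1)·f(k)/C(k) = k*(k + 3)/2; s_k = R·t_k = -5*k/(2*k + 4).
s_(k+1) − s_k = -5/(k**2 + 5*k + 6) = t_k.

s_k = -5*k/(2*k + 4)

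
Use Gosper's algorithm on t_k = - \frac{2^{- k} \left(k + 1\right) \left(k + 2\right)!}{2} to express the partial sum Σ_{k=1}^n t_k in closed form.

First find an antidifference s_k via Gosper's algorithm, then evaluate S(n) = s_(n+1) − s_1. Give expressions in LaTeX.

S(n) = 3 - \frac{2^{- n} \left(n + 3\right)!}{2}

t_(k+1)/t_k = (k + 2)*(k + 3)/(2*(k + 1)).
So A=k/2 + 3/2 and B=1, with C=k + 1.
Need (k/2 + 3/2)·f(k+1) − (1)·f(k) = k + 1.
d = 0 from the (1,0,1) case.
Solve for f: f(k) = 2 (degree 0 ≤ 0).
R(k) = B(k−1)·f(k)/C(k) = 2/(k + 1); s_k = R·t_k = -factorial(k + 2)/2**k.
Δs = -(k + 1)*factorial(k + 2)/(2*2**k), as required.
s_(n+1) = -2**(-n - 1)*factorial(n + 3) and s_(1) = -3, so S(n) = 3 - factorial(n + 3)/(2*2**n).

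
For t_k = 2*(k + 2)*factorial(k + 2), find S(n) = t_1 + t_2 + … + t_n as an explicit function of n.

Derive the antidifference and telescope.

Compute t_(k+1)/t_k: get (k + 3)**2/(k + 2).
A = k + 3, B = 1, C = k + 2.
Key eq: (k + 3)·f(k+1) = (1)·f(k) + (k + 2).
From deg A=1, deg B=0, deg C=1: d=0.
Match coefficients ⇒ f(k) = 1.
R(k) = B(k−1)·f(k)/C(k) = 1/(k + 2); s_k = R·t_k = 2*factorial(k + 2).
Verify: 2*(k + 2)*factorial(k + 2) matches t_k.
Σ_(k=1)^n t_k = s_(n+1) − s_(1) = (2*factorial(n + 3)) − (12), i.e. 2*factorial(n + 3) - 12.

S(n) = 2*factorial(n + 3) - 12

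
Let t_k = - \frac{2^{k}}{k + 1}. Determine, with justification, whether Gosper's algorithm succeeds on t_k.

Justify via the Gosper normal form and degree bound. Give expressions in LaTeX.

r(k) = 2*(k + 1)/(k + 2) after simplifying.
Normal form (A,B,C) = (2*k + 2, k + 2, 1).
Solve (2*k + 2)·f(k+1) − (k + 1)·f(k) = 1.
Bound: deg f ≤ -1.
Negative degree bound (-1): no f exists, t_k not Gosper-summable.

No — negative degree bound, so no certificate f.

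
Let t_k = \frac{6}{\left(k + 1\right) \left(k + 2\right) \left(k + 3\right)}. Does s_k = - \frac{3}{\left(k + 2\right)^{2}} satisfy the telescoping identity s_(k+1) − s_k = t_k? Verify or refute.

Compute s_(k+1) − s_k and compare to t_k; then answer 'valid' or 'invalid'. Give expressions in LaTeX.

Invalid: residual \frac{3 \left(- 3 k - 7\right)}{k^{5} + 11 k^{4} + 47 k^{3} + 97 k^{2} + 96 k + 36} ≠ 0.

s_(k+1) = -3/(k + 3)**2
s_(k+1) − s_k = -3/(k + 3)**2 + 3/(k + 2)**2
(s_(k+1) − s_k) − t_k = 3*(-3*k - 7)/(k**5 + 11*k**4 + 47*k**3 + 97*k**2 + 96*k + 36)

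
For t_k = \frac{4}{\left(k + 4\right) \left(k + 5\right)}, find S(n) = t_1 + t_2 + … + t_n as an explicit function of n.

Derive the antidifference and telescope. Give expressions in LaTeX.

Ratio r(k) = (k + 4)/(k + 6).
Gosper form: A/B · C(k+1)/C(k) with A=k + 4, B=k + 6, C=1.
Need (k + 4)·f(k+1) − (k + 5)·f(k) = 1.
d = 1 from the (1,1,0) case.
A polynomial solution: f(k) = k/4.
So s_k = (B(k−1)f/C)·t_k = (k*(k + 5)/4)·t_k = k/(k + 4).
Check: Δs_k = 4/(k**2 + 9*k + 20). ✓
Evaluate: s_(n+1) = (n + 1)/(n + 5); subtract s_(1) = 1/5 ⇒ S(n) = 4*n/(5*(n + 5)).

S(n) = \frac{4 n}{5 \left(n + 5\right)}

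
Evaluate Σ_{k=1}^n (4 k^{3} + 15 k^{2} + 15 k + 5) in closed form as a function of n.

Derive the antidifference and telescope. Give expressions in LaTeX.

S(n) = n \left(n^{3} + 7 n^{2} + 16 n + 15\right)

Compute t_(k+1)/t_k: get (4*k**3 + 27*k**2 + 57*k + 39)/(4*k**3 + 15*k**2 + 15*k + 5).
Normal form (A,B,C) = (1, 1, k**3 + 15*k**2/4 + 15*k/4 + 5/4).
Set up (1)·f(k+1) − (1)·f(k) − (k**3 + 15*k**2/4 + 15*k/4 + 5/4) = 0.
d = 4 from the (0,0,3) case.
Coefficient equations give f(k) = k**2*(k**2 + 3*k + 1)/4.
So s_k = (B(k−1)f/C)·t_k = (k**2*(k**2 + 3*k + 1)/(4*k**3 + 15*k**2 + 15*k + 5))·t_k = k**2*(k**2 + 3*k + 1).
Verify: 4*k**3 + 15*k**2 + 15*k + 5 matches t_k.
Σ_(k=1)^n t_k = s_(n+1) − s_(1) = (n**4 + 7*n**3 + 16*n**2 + 15*n + 5) − (5), i.e. n*(n**3 + 7*n**2 + 16*n + 15).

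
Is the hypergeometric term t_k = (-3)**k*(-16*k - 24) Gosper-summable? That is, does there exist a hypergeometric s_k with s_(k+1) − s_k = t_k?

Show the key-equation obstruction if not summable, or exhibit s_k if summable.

r(k) = 3*(-2*k - 5)/(2*k + 3) after simplifying.
Gosper form: A/B · C(k+1)/C(k) with A=-3, B=1, C=k + 3/2.
Solve (-3)·f(k+1) − (1)·f(k) = k + 3/2.
Bound: deg f ≤ 1.
Coefficient equations give f(k) = -(4*k + 3)/16.
Get s_k = R·t_k = (-3)**k*(4*k + 3) with R(k) = B(k−1)f(k)/C(k) = -(4*k + 3)/(8*(2*k + 3)).
Verify: (-3)**k*(-16*k - 24) matches t_k.

Yes. s_k = (-3)**k*(4*k + 3).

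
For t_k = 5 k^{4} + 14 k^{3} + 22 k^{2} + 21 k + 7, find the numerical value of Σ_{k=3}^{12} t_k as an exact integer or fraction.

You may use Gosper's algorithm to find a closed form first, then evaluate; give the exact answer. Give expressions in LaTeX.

Ratio r(k) = (5*k**4 + 34*k**3 + 94*k**2 + 127*k + 69)/(5*k**4 + 14*k**3 + 22*k**2 + 21*k + 7).
Take A(k)=1, B(k)=1, C(k)=k**4 + 14*k**3/5 + 22*k**2/5 + 21*k/5 + 7/5.
Need (1)·f(k+1) − (1)·f(k) = k**4 + 14*k**3/5 + 22*k**2/5 + 21*k/5 + 7/5.
From deg A=0, deg B=0, deg C=4: d=5.
Solve for f: f(k) = k**2*(k**3 + k**2 + 2*k + 3)/5 (degree 5 ≤ 5).
R(k) = B(k−1)·f(k)/C(k) = k**2*(k**3 + k**2 + 2*k + 3)/(5*k**4 + 14*k**3 + 22*k**2 + 21*k + 7); s_k = R·t_k = k**2*(k**3 + k**2 + 2*k + 3).
Δs = 5*k**4 + 14*k**3 + 22*k**2 + 21*k + 7, as required.
Evaluate s at k=13 and k=3: 404755 and 405; difference 404350.

Σ = 404350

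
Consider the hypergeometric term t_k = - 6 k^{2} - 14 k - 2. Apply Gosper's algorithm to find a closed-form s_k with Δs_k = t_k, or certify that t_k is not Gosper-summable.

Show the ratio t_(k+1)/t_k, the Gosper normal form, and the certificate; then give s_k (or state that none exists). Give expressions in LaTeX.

s_k = 2 k \left(- k^{2} - 2 k + 2\right)

r(k) = (3*k**2 + 13*k + 11)/(3*k**2 + 7*k + 1) after simplifying.
A = 1, B = 1, C = k**2 + 7*k/3 + 1/3.
f must satisfy (1)·f(k+1) − (1)·f(k) = k**2 + 7*k/3 + 1/3.
d = 3 from the (0,0,2) case.
Match coefficients ⇒ f(k) = k*(k**2 + 2*k - 2)/3.
Certificate R = B(k−1)f/C = k*(k**2 + 2*k - 2)/(3*k**2 + 7*k + 1) gives s_k = 2*k*(-k**2 - 2*k + 2).
Δs = -6*k**2 - 14*k - 2, as required.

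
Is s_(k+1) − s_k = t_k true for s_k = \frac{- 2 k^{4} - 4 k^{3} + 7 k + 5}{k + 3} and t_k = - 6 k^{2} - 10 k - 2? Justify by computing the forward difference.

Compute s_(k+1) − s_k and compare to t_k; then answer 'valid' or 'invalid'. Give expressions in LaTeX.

s_(k+1) = (7*k - 2*(k + 1)**4 - 4*(k + 1)**3 + 12)/(k + 4)
s_(k+1) − s_k = 2*(-3*k**4 - 22*k**3 - 46*k**2 - 33*k - 1)/(k**2 + 7*k + 12)
(s_(k+1) − s_k) − t_k = 2*(4*k**3 + 26*k**2 + 34*k + 11)/(k**2 + 7*k + 12)

Invalid: residual \frac{2 \left(4 k^{3} + 26 k^{2} + 34 k + 11\right)}{k^{2} + 7 k + 12} ≠ 0.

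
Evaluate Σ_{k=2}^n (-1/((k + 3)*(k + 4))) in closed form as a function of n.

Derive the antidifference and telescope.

S(n) = (1 - n)/(5*(n + 4))

r(k) = (k + 3)/(k + 5) after simplifying.
A = k + 3, B = k + 5, C = 1.
Set up (k + 3)·f(k+1) − (k + 4)·f(k) − (1) = 0.
From deg A=1, deg B=1, deg C=0: d=1.
Match coefficients ⇒ f(k) = k/3.
Get s_k = R·t_k = -k/(3*k + 9) with R(k) = B(k−1)f(k)/C(k) = k*(k + 4)/3.
Δs = -1/(k**2 + 7*k + 12), as required.
Telescope: S(n) = s_(n+1) − s_(2) = (-n - 1)/(3*(n + 4)) − (-2/15) = (1 - n)/(5*(n + 4)).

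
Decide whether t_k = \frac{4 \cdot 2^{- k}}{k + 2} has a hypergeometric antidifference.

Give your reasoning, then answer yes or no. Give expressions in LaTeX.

t_(k+1)/t_k = (k + 2)/(2*(k + 3)).
Normal form (A,B,C) = (k/2 + 1, k + 3, 1).
Set up (k/2 + 1)·f(k+1) − (k + 2)·f(k) − (1) = 0.
Bound: deg f ≤ -1.
Negative degree bound (-1): no f exists, t_k not Gosper-summable.

No. Not Gosper-summable.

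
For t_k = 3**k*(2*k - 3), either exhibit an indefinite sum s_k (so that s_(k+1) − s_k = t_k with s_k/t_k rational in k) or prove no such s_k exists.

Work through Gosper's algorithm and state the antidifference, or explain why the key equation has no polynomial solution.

s_k = 3**k*(k - 3)

r(k) = 3*(2*k - 1)/(2*k - 3) after simplifying.
Take A(k)=3, B(k)=1, C(k)=k - 3/2.
f must satisfy (3)·f(k+1) − (1)·f(k) = k - 3/2.
deg f ≤ 1 (via 0,0,1).
Solving with deg f ≤ 1: f(k) = (k - 3)/2.
Certificate R = B(k−1)f/C = (k - 3)/(2*k - 3) gives s_k = 3**k*(k - 3).
Verify: 3**k*(2*k - 3) matches t_k.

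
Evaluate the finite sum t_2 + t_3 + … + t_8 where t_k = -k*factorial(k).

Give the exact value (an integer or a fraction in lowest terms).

Σ = -362878

The ratio is (k + 1)**2/k.
Normal form (A,B,C) = (k + 1, 1, k).
f must satisfy (k + 1)·f(k+1) − (1)·f(k) = k.
Degrees (1,0,1) ⇒ d ≤ 0.
Solving with deg f ≤ 0: f(k) = 1.
Certificate R = B(k−1)f/C = 1/k gives s_k = -factorial(k).
Δs = -k*factorial(k), as required.
Sum = s_(9) − s_(2); s_(9) = -362880, s_(2) = -2 ⇒ -362878.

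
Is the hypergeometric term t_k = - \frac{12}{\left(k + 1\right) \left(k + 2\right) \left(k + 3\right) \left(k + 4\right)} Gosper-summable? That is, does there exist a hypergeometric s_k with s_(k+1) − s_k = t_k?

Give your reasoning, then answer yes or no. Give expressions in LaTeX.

Yes. s_k = \frac{2 k \left(- k^{2} - 6 k - 11\right)}{3 \left(k + 1\right) \left(k + 2\right) \left(k + 3\right)}.

Ratio r(k) = (k + 1)/(k + 5).
Factor: A=k + 1; B=k + 5; C=1.
Solve (k + 1)·f(k+1) − (k + 4)·f(k) = 1.
deg f ≤ 3 (via 1,1,0).
Match coefficients ⇒ f(k) = k*(k**2 + 6*k + 11)/18.
So s_k = (B(k−1)f/C)·t_k = (k*(k + 4)*(k**2 + 6*k + 11)/18)·t_k = 2*k*(-k**2 - 6*k - 11)/(3*(k + 1)*(k + 2)*(k + 3)).
Check: Δs_k = -12/(k**4 + 10*k**3 + 35*k**2 + 50*k + 24). ✓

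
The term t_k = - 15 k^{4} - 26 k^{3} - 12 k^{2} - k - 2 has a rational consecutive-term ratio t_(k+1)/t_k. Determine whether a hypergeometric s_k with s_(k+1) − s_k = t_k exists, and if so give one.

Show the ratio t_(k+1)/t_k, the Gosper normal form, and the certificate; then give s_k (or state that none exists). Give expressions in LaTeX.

Step 1: r(k) = (15*k**4 + 86*k**3 + 180*k**2 + 163*k + 56)/(15*k**4 + 26*k**3 + 12*k**2 + k + 2).
Normal form (A,B,C) = (1, 1, k**4 + 26*k**3/15 + 4*k**2/5 + k/15 + 2/15).
Set up (1)·f(k+1) − (1)·f(k) − (k**4 + 26*k**3/15 + 4*k**2/5 + k/15 + 2/15) = 0.
d = 5 from the (0,0,4) case.
Solve for f: f(k) = k*(3*k**4 - k**3 - 4*k**2 + k + 3)/15 (degree 5 ≤ 5).
So s_k = (B(k−1)f/C)·t_k = (k*(3*k**4 - k**3 - 4*k**2 + k + 3)/(15*k**4 + 26*k**3 + 12*k**2 + k + 2))·t_k = k*(-3*k**4 + k**3 + 4*k**2 - k - 3).
Check: Δs_k = -15*k**4 - 26*k**3 - 12*k**2 - k - 2. ✓

s_k = k \left(- 3 k^{4} + k^{3} + 4 k^{2} - k - 3\right)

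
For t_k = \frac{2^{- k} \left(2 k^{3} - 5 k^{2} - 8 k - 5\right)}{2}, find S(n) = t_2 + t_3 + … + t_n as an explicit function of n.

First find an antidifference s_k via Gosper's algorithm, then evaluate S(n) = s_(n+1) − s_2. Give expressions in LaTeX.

t_(k+1)/t_k = (2*k**3 + k**2 - 12*k - 16)/(2*(2*k**3 - 5*k**2 - 8*k - 5)).
Normal form (A,B,C) = (1/2, 1, k**3 - 5*k**2/2 - 4*k - 5/2).
f must satisfy (1/2)·f(k+1) − (1)·f(k) = k**3 - 5*k**2/2 - 4*k - 5/2.
deg f ≤ 3 (via 0,0,3).
Coefficient equations give f(k) = -2*k**3 - k**2 + 2.
R(k) = B(k−1)·f(k)/C(k) = -2*(2*k**3 + k**2 - 2)/(2*k**3 - 5*k**2 - 8*k - 5); s_k = R·t_k = (-2*k**3 - k**2 + 2)/2**k.
Verify: (2*k**3 - 5*k**2 - 8*k - 5)/(2*2**k) matches t_k.
Evaluate: s_(n+1) = 2**(-n - 1)*(-2*n**3 - 7*n**2 - 8*n - 1); subtract s_(2) = -9/2 ⇒ S(n) = 2**(-n - 1)*(9*2**n - 2*n**3 - 7*n**2 - 8*n - 1).

S(n) = 2^{- n - 1} \left(9 \cdot 2^{n} - 2 n^{3} - 7 n^{2} - 8 n - 1\right)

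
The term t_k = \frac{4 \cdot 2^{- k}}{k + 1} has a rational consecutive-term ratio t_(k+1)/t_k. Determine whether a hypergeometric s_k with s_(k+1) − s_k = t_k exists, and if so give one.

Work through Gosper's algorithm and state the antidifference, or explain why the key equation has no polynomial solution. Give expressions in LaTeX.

r(k) = (k + 1)/(2*(k + 2)) after simplifying.
A = k/2 + 1/2, B = k + 2, C = 1.
f must satisfy (k/2 + 1/2)·f(k+1) − (k + 1)·f(k) = 1.
From deg A=1, deg B=1, deg C=0: d=-1.
d = -1 < 0 ⇒ no nonzero polynomial f; not summable.

none (Gosper's algorithm certifies no s_k)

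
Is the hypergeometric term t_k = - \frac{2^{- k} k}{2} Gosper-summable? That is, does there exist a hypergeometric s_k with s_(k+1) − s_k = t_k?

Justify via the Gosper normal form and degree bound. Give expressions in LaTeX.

The ratio is (k + 1)/(2*k).
Normal form (A,B,C) = (1/2, 1, k).
Need (1/2)·f(k+1) − (1)·f(k) = k.
deg f ≤ 1 (via 0,0,1).
A polynomial solution: f(k) = -2*(k + 1).
Get s_k = R·t_k = (k + 1)/2**k with R(k) = B(k−1)f(k)/C(k) = -2*(k + 1)/k.
Δs = -k/(2*2**k), as required.

Yes. s_k = 2^{- k} \left(k + 1\right).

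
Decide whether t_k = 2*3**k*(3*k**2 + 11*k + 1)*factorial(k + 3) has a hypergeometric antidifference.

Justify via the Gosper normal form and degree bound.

t_(k+1)/t_k = 3*(3*k**3 + 29*k**2 + 83*k + 60)/(3*k**2 + 11*k + 1).
A = 3*k + 12, B = 1, C = k**2 + 11*k/3 + 1/3.
Solve (3*k + 12)·f(k+1) − (1)·f(k) = k**2 + 11*k/3 + 1/3.
deg f ≤ 1 (via 1,0,2).
A polynomial solution: f(k) = (k - 1)/3.
So s_k = (B(k−1)f/C)·t_k = ((k - 1)/(3*k**2 + 11*k + 1))·t_k = 2*3**k*(k - 1)*factorial(k + 3).
Check: Δs_k = 2*3**k*(3*k**2 + 11*k + 1)*factorial(k + 3). ✓

Yes. s_k = 2*3**k*(k - 1)*factorial(k + 3).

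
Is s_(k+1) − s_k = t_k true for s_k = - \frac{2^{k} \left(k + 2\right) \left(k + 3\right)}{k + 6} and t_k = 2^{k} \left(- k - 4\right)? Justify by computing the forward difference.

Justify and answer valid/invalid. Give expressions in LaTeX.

s_(k+1) = -2**(k + 1)*(k + 3)*(k + 4)/(k + 7)
s_(k+1) − s_k = 2**k*(-k**3 - 14*k**2 - 67*k - 102)/(k**2 + 13*k + 42)
(s_(k+1) − s_k) − t_k = 3*2**k*(k**2 + 9*k + 22)/(k**2 + 13*k + 42)

Invalid: residual \frac{3 \cdot 2^{k} \left(k^{2} + 9 k + 22\right)}{k^{2} + 13 k + 42} ≠ 0.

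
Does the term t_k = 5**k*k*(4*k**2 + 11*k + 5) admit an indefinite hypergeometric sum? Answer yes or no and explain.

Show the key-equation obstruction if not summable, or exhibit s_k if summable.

The ratio is 5*(4*k**3 + 23*k**2 + 39*k + 20)/(k*(4*k**2 + 11*k + 5)).
Normal form (A,B,C) = (5, 1, k**3 + 11*k**2/4 + 5*k/4).
Key eq: (5)·f(k+1) = (1)·f(k) + (k**3 + 11*k**2/4 + 5*k/4).
Degrees (0,0,3) ⇒ d ≤ 3.
Coefficient equations give f(k) = k**2*(k - 1)/4.
Then R = B(k−1)f/C = k*(k - 1)/(4*k**2 + 11*k + 5), so s_k = R(k)·t_k = 5**k*k**2*(k - 1).
Check: Δs_k = 5**k*k*(4*k**2 + 11*k + 5). ✓

Yes. s_k = 5**k*k**2*(k - 1).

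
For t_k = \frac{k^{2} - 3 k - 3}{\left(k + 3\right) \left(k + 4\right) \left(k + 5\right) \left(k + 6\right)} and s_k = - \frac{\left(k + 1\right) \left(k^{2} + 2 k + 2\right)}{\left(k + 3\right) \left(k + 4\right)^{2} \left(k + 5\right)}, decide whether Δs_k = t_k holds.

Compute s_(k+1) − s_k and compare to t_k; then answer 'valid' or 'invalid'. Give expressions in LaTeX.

s_(k+1) = -(k + 2)*(2*k + (k + 1)**2 + 4)/((k + 4)*(k + 5)**2*(k + 6))
s_(k+1) − s_k = (k**4 - 37*k**2 - 84*k - 60)/(k**6 + 27*k**5 + 301*k**4 + 1773*k**3 + 5818*k**2 + 10080*k + 7200)
(s_(k+1) − s_k) − t_k = 3*k*(-2*k**2 - 9*k + 1)/(k**6 + 27*k**5 + 301*k**4 + 1773*k**3 + 5818*k**2 + 10080*k + 7200)

Invalid: residual \frac{3 k \left(- 2 k^{2} - 9 k + 1\right)}{k^{6} + 27 k^{5} + 301 k^{4} + 1773 k^{3} + 5818 k^{2} + 10080 k + 7200} ≠ 0.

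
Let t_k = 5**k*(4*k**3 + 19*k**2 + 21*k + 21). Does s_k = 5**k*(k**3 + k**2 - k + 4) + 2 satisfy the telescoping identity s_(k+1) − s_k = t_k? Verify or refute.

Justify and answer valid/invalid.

s_(k+1) = 5**(k + 1)*(-k + (k + 1)**3 + (k + 1)**2 + 3) + 2
s_(k+1) − s_k = 5**k*(4*k**3 + 19*k**2 + 21*k + 21)
(s_(k+1) − s_k) − t_k = 0

Valid: the claim telescopes to t_k.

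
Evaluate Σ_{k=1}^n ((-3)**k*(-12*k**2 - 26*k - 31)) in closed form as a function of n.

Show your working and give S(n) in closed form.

t_(k+1)/t_k = 3*(-12*k**2 - 50*k - 69)/(12*k**2 + 26*k + 31).
Normal form (A,B,C) = (-3, 1, k**2 + 13*k/6 + 31/12).
Need (-3)·f(k+1) − (1)·f(k) = k**2 + 13*k/6 + 31/12.
From deg A=0, deg B=0, deg C=2: d=2.
Solving with deg f ≤ 2: f(k) = -(3*k**2 + 2*k + 4)/12.
Then R = B(k−1)f/C = -(3*k**2 + 2*k + 4)/(12*k**2 + 26*k + 31), so s_k = R(k)·t_k = (-3)**k*(3*k**2 + 2*k + 4).
Verify: (-3)**k*(-12*k**2 - 26*k - 31) matches t_k.
Evaluate: s_(n+1) = (-3)**(n + 1)*(3*n**2 + 8*n + 9); subtract s_(1) = -27 ⇒ S(n) = -9*(-3)**n*n**2 - 24*(-3)**n*n - 27*(-3)**n + 27.

S(n) = -9*(-3)**n*n**2 - 24*(-3)**n*n - 27*(-3)**n + 27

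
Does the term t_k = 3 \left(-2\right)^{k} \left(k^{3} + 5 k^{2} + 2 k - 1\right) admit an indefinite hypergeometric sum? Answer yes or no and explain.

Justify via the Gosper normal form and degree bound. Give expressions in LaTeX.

Yes. s_k = \left(-2\right)^{k} \left(- k^{3} - 3 k^{2} + 4 k + 1\right).

Step 1: r(k) = 2*(-k**3 - 8*k**2 - 15*k - 7)/(k**3 + 5*k**2 + 2*k - 1).
Normal form (A,B,C) = (-2, 1, k**3 + 5*k**2 + 2*k - 1).
Set up (-2)·f(k+1) − (1)·f(k) − (k**3 + 5*k**2 + 2*k - 1) = 0.
From deg A=0, deg B=0, deg C=3: d=3.
Match coefficients ⇒ f(k) = -(k**3 + 3*k**2 - 4*k - 1)/3.
Then R = B(k−1)f/C = -(k**3 + 3*k**2 - 4*k - 1)/(3*(k**3 + 5*k**2 + 2*k - 1)), so s_k = R(k)·t_k = (-2)**k*(-k**3 - 3*k**2 + 4*k + 1).
Δs = 3*(-2)**k*(k**3 + 5*k**2 + 2*k - 1), as required.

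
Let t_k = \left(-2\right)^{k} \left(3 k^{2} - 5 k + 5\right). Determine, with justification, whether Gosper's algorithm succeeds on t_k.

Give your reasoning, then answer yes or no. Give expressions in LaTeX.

Step 1: r(k) = 2*(5*k - 3*(k + 1)**2)/(3*k**2 - 5*k + 5).
Take A(k)=-2, B(k)=1, C(k)=k**2 - 5*k/3 + 5/3.
Set up (-2)·f(k+1) − (1)·f(k) − (k**2 - 5*k/3 + 5/3) = 0.
Bound: deg f ≤ 2.
Coefficient equations give f(k) = -(k**2 - 3*k + 3)/3.
Then R = B(k−1)f/C = -(k**2 - 3*k + 3)/(3*k**2 - 5*k + 5), so s_k = R(k)·t_k = (-2)**k*(-k**2 + 3*k - 3).
s_(k+1) − s_k = (-2)**k*(3*k**2 - 5*k + 5) = t_k.

Yes. s_k = \left(-2\right)^{k} \left(- k^{2} + 3 k - 3\right).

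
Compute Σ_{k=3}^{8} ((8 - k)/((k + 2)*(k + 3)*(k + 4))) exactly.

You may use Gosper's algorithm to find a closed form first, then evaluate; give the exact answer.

Σ = 1/22

Step 1: r(k) = (k - 7)*(k + 2)/((k - 8)*(k + 5)).
Normal form (A,B,C) = (k + 2, k + 5, k - 8).
Key eq: (k + 2)·f(k+1) = (k + 4)·f(k) + (k - 8).
deg f ≤ 2 (via 1,1,1).
A polynomial solution: f(k) = -k*(k + 7)/2.
So s_k = (B(k−1)f/C)·t_k = (-k*(k + 4)*(k + 7)/(2*(k - 8)))·t_k = k*(k + 7)/(2*(k + 2)*(k + 3)).
Check: Δs_k = (8 - k)/(k**3 + 9*k**2 + 26*k + 24). ✓
Sum = s_(9) − s_(3); s_(9) = 6/11, s_(3) = 1/2 ⇒ 1/22.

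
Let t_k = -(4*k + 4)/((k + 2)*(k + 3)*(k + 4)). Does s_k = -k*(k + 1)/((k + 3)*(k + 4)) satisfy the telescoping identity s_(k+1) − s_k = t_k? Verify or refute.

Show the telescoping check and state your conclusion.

s_(k+1) = -(k + 1)*(k + 2)/((k + 4)*(k + 5))
s_(k+1) − s_k = 6*(-k - 1)/(k**3 + 12*k**2 + 47*k + 60)
(s_(k+1) − s_k) − t_k = 2*(-k**2 + 3*k + 4)/(k**4 + 14*k**3 + 71*k**2 + 154*k + 120)

Invalid: residual 2*(-k**2 + 3*k + 4)/(k**4 + 14*k**3 + 71*k**2 + 154*k + 120) ≠ 0.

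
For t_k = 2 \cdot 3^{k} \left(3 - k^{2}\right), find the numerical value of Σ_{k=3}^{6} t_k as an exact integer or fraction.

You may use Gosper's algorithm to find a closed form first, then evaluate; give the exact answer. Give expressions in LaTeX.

t_(k+1)/t_k = 3*((k + 1)**2 - 3)/(k**2 - 3).
Normal form (A,B,C) = (3, 1, k**2 - 3).
Solve (3)·f(k+1) − (1)·f(k) = k**2 - 3.
Degrees (0,0,2) ⇒ d ≤ 2.
Match coefficients ⇒ f(k) = k*(k - 3)/2.
Certificate R = B(k−1)f/C = k*(k - 3)/(2*(k**2 - 3)) gives s_k = 3**k*k*(3 - k).
Check: Δs_k = 2*3**k*(3 - k**2). ✓
Σ_(k=3)^(6) t_k = s_(7) − s_(3) = -61236 − (0) = -61236.

Σ = -61236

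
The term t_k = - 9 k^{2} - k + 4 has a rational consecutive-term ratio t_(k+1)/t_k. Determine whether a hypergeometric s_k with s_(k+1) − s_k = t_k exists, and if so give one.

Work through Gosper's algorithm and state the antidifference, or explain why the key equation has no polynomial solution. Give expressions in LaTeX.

Step 1: r(k) = (k + 9*(k + 1)**2 - 3)/(9*k**2 + k - 4).
So A=1 and B=1, with C=k**2 + k/9 - 4/9.
Solve (1)·f(k+1) − (1)·f(k) = k**2 + k/9 - 4/9.
d = 3 from the (0,0,2) case.
A polynomial solution: f(k) = k*(3*k**2 - 4*k - 3)/9.
R(k) = B(k−1)·f(k)/C(k) = k*(3*k**2 - 4*k - 3)/(9*k**2 + k - 4); s_k = R·t_k = k*(-3*k**2 + 4*k + 3).
Δs = -9*k**2 - k + 4, as required.

s_k = k \left(- 3 k^{2} + 4 k + 3\right)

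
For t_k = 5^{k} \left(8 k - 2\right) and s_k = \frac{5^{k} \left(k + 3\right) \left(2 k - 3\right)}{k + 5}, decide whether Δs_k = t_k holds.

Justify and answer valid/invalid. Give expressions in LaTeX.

Invalid: residual \frac{5^{k} \left(- 16 k^{2} - 72 k + 14\right)}{k^{2} + 11 k + 30} ≠ 0.

s_(k+1) = 5**(k + 1)*(k + 4)*(2*k - 1)/(k + 6)
s_(k+1) − s_k = 5**k*(8*k**3 + 70*k**2 + 146*k - 46)/(k**2 + 11*k + 30)
(s_(k+1) − s_k) − t_k = 5**k*(-16*k**2 - 72*k + 14)/(k**2 + 11*k + 30)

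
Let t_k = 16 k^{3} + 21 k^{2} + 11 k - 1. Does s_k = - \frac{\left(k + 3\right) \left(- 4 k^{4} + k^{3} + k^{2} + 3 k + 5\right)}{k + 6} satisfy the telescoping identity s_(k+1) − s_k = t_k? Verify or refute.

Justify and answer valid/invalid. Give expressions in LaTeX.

s_(k+1) = (4*k**5 + 31*k**4 + 80*k**3 + 88*k**2 + 26*k - 24)/(k + 7)
s_(k+1) − s_k = (16*k**5 + 193*k**4 + 602*k**3 + 610*k**2 + 245*k - 39)/(k**2 + 13*k + 42)
(s_(k+1) − s_k) − t_k = 3*(-12*k**4 - 118*k**3 - 138*k**2 - 68*k + 1)/(k**2 + 13*k + 42)

Invalid: residual \frac{3 \left(- 12 k^{4} - 118 k^{3} - 138 k^{2} - 68 k + 1\right)}{k^{2} + 13 k + 42} ≠ 0.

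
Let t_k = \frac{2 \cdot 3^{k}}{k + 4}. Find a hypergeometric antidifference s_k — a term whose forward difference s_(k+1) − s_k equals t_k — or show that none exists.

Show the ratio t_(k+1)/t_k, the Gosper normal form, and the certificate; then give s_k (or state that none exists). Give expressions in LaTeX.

Compute t_(k+1)/t_k: get 3*(k + 4)/(k + 5).
Factor: A=3*k + 12; B=k + 5; C=1.
Solve (3*k + 12)·f(k+1) − (k + 4)·f(k) = 1.
d = -1 from the (1,1,0) case.
Negative degree bound (-1): no f exists, t_k not Gosper-summable.

not Gosper-summable; s_k does not exist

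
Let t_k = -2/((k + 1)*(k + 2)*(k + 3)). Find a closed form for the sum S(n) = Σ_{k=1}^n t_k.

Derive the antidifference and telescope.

The ratio is (k + 1)/(k + 4).
Factor: A=k + 1; B=k + 4; C=1.
Key eq: (k + 1)·f(k+1) = (k + 3)·f(k) + (1).
From deg A=1, deg B=1, deg C=0: d=2.
A polynomial solution: f(k) = k*(k + 3)/4.
R(k) = B(k−1)·f(k)/C(k) = k*(k + 3)**2/4; s_k = R·t_k = k*(-k - 3)/(2*(k + 1)*(k + 2)).
Check: Δs_k = -2/(k**3 + 6*k**2 + 11*k + 6). ✓
Evaluate: s_(n+1) = (-n**2 - 5*n - 4)/(2*(n**2 + 5*n + 6)); subtract s_(1) = -1/3 ⇒ S(n) = n*(-n - 5)/(6*(n**2 + 5*n + 6)).

S(n) = n*(-n - 5)/(6*(n**2 + 5*n + 6))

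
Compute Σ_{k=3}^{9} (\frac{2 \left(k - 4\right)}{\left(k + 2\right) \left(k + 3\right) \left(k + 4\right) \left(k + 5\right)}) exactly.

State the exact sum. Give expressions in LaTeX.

Step 1: r(k) = (k - 3)*(k + 2)/((k - 4)*(k + 6)).
Take A(k)=k + 2, B(k)=k + 6, C(k)=k - 4.
Solve (k + 2)·f(k+1) − (k + 5)·f(k) = k - 4.
d = 3 from the (1,1,1) case.
Solve for f: f(k) = -k*(k**2 + 9*k + 38)/24 (degree 3 ≤ 3).
Then R = B(k−1)f/C = -k*(k + 5)*(k**2 + 9*k + 38)/(24*(k - 4)), so s_k = R(k)·t_k = k*(-k**2 - 9*k - 38)/(12*(k + 2)*(k + 3)*(k + 4)).
Verify: 2*(k - 4)/(k**4 + 14*k**3 + 71*k**2 + 154*k + 120) matches t_k.
Sum = s_(10) − s_(3); s_(10) = -95/1092, s_(3) = -37/420 ⇒ 1/910.

Σ = 1/910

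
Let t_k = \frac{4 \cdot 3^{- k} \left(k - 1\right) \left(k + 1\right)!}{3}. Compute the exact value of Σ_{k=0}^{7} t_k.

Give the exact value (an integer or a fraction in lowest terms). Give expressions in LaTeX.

Σ = 17596/81

Step 1: r(k) = k*(k + 2)/(3*(k - 1)).
Gosper form: A/B · C(k+1)/C(k) with A=k/3 + 2/3, B=1, C=k - 1.
Set up (k/3 + 2/3)·f(k+1) − (1)·f(k) − (k - 1) = 0.
Bound: deg f ≤ 0.
Match coefficients ⇒ f(k) = 3.
So s_k = (B(k−1)f/C)·t_k = (3/(k - 1))·t_k = 4*factorial(k + 1)/3**k.
s_(k+1) − s_k = 4*(k - 1)*factorial(k + 1)/(3*3**k) = t_k.
Sum = s_(8) − s_(0); s_(8) = 17920/81, s_(0) = 4 ⇒ 17596/81.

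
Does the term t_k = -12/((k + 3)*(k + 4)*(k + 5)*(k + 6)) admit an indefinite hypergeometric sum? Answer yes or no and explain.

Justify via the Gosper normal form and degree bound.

Compute t_(k+1)/t_k: get (k + 3)/(k + 7).
Normal form (A,B,C) = (k + 3, k + 7, 1).
Key eq: (k + 3)·f(k+1) = (k + 6)·f(k) + (1).
deg f ≤ 3 (via 1,1,0).
A polynomial solution: f(k) = k*(k**2 + 12*k + 47)/180.
Certificate R = B(k−1)f/C = k*(k + 6)*(k**2 + 12*k + 47)/180 gives s_k = k*(-k**2 - 12*k - 47)/(15*(k + 3)*(k + 4)*(k + 5)).
Check: Δs_k = -12/(k**4 + 18*k**3 + 119*k**2 + 342*k + 360). ✓

Yes. s_k = k*(-k**2 - 12*k - 47)/(15*(k + 3)*(k + 4)*(k + 5)).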